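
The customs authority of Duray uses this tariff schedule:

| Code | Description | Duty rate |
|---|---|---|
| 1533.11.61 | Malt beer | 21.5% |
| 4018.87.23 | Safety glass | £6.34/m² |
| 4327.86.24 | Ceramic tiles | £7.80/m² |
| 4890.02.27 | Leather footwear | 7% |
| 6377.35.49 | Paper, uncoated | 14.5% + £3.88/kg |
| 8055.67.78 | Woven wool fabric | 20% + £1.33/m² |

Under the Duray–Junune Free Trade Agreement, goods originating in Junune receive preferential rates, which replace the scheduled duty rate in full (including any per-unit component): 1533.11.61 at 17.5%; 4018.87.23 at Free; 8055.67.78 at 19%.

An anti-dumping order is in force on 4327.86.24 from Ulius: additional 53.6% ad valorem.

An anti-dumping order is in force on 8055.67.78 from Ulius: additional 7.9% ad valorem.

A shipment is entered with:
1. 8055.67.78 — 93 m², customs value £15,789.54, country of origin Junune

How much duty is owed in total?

Line 1 (8055.67.78, Junune, 93 m², £15,789.54):
Base rate for 8055.67.78 is 20% + £1.33/m².
Origin Junune qualifies under the Duray–Junune agreement and 8055.67.78 is covered: preferential rate 19% applies instead.
The additional-duty order on 8055.67.78 targets Ulius, not Junune; it does not apply.
Duty = £15,789.54 × 19% = £3,000.01.

£3,000.01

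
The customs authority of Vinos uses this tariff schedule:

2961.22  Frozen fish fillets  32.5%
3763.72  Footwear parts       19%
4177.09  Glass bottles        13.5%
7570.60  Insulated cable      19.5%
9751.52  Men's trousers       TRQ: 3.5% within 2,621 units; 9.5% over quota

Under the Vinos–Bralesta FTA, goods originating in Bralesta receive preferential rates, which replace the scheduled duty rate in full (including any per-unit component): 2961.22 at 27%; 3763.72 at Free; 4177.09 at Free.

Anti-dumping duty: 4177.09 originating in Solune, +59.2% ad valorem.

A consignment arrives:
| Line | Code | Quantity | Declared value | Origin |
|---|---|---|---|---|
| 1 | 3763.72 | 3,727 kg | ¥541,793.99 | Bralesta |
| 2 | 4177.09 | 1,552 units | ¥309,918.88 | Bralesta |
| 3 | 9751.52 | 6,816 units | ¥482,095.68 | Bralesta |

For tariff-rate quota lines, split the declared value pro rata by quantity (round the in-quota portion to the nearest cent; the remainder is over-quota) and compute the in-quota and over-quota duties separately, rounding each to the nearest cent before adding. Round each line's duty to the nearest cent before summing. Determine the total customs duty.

¥34,676.09

Line 1 (3763.72, Bralesta, 3,727 kg, ¥541,793.99):
Base rate for 3763.72 is 19%.
Origin Bralesta qualifies under the Vinos–Bralesta agreement and 3763.72 is covered: preferential rate Free applies instead.
Duty = ¥541,793.99 × 0% = ¥0.00.
Line 2 (4177.09, Bralesta, 1,552 units, ¥309,918.88):
Base rate for 4177.09 is 13.5%.
Origin Bralesta qualifies under the Vinos–Bralesta agreement and 4177.09 is covered: preferential rate Free applies instead.
The additional-duty order on 4177.09 targets Solune, not Bralesta; it does not apply.
Duty = ¥309,918.88 × 0% = ¥0.00.
Line 3 (9751.52, Bralesta, 6,816 units, ¥482,095.68):
Code 9751.52 is under a tariff-rate quota (threshold 2,621 units). In-quota: 2,621 units at 3.5%; over-quota: 4,195 units at 9.5%.
Pro-rata value split: in-quota = ¥482,095.68 × 2,621/6,816 = ¥185,383.33; over-quota = ¥482,095.68 − ¥185,383.33 = ¥296,712.35.
In-quota duty = ¥185,383.33 × 3.5% = ¥6,488.42. Over-quota duty = ¥296,712.35 × 9.5% = ¥28,187.67.
Line duty = ¥6,488.42 + ¥28,187.67 = ¥34,676.09.
Total = ¥0.00 + ¥0.00 + ¥34,676.09 = ¥34,676.09.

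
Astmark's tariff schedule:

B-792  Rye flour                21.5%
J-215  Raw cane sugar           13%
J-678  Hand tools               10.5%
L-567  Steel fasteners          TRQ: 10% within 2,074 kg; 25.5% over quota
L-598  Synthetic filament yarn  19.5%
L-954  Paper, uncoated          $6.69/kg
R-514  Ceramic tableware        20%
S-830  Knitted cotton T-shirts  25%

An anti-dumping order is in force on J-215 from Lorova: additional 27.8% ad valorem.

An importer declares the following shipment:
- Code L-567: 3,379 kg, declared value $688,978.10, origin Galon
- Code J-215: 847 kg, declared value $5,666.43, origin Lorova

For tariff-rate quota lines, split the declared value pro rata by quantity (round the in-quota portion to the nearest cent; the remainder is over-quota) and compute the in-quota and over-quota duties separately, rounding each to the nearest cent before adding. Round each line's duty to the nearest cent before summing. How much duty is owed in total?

Line 1 (L-567, Galon, 3,379 kg, $688,978.10):
Code L-567 is under a tariff-rate quota (threshold 2,074 kg). In-quota: 2,074 kg at 10%; over-quota: 1,305 kg at 25.5%.
Pro-rata value split: in-quota = $688,978.10 × 2,074/3,379 = $422,888.60; over-quota = $688,978.10 − $422,888.60 = $266,089.50.
In-quota duty = $422,888.60 × 10% = $42,288.86. Over-quota duty = $266,089.50 × 25.5% = $67,852.82.
Line duty = $42,288.86 + $67,852.82 = $110,141.68.
Line 2 (J-215, Lorova, 847 kg, $5,666.43):
Base rate for J-215 is 13%.
Additional duty on J-215 from Lorova: +27.8%. Applied ad valorem rate: 13% + 27.8% = 40.8%.
Duty = $5,666.43 × 40.8% = $2,311.90.
Total = $110,141.68 + $2,311.90 = $112,453.58.

$112,453.58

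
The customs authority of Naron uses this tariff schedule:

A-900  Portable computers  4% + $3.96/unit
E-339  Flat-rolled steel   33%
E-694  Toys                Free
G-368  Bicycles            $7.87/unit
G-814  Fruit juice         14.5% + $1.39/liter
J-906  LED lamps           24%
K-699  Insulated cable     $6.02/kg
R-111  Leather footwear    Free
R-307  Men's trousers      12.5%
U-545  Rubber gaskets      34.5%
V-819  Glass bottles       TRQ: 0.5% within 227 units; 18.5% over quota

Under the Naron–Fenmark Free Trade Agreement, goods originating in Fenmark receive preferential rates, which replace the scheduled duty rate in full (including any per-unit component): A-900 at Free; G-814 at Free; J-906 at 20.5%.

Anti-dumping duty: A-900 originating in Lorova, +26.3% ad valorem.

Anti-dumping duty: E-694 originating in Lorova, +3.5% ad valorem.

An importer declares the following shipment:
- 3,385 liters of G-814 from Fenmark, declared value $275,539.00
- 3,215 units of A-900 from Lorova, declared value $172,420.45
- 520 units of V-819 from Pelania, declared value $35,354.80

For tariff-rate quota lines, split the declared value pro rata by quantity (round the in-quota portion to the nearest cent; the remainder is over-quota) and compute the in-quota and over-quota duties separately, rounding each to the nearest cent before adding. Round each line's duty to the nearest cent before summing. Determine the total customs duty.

Line 1 (G-814, Fenmark, 3,385 liters, $275,539.00):
Base rate for G-814 is 14.5% + $1.39/liter.
Origin Fenmark qualifies under the Naron–Fenmark agreement and G-814 is covered: preferential rate Free applies instead.
Duty = $275,539.00 × 0% = $0.00.
Line 2 (A-900, Lorova, 3,215 units, $172,420.45):
Base rate for A-900 is 4% + $3.96/unit.
A-900 has an FTA preferential rate, but origin Lorova is not Fenmark; base rate stands.
Additional duty on A-900 from Lorova: +26.3%. Applied ad valorem rate: 4% + 26.3% = 30.3%.
Duty = $172,420.45 × 30.3% + 3,215 × $3.96 = $64,974.80.
Line 3 (V-819, Pelania, 520 units, $35,354.80):
Code V-819 is under a tariff-rate quota (threshold 227 units). In-quota: 227 units at 0.5%; over-quota: 293 units at 18.5%.
Pro-rata value split: in-quota = $35,354.80 × 227/520 = $15,433.73; over-quota = $35,354.80 − $15,433.73 = $19,921.07.
In-quota duty = $15,433.73 × 0.5% = $77.17. Over-quota duty = $19,921.07 × 18.5% = $3,685.40.
Line duty = $77.17 + $3,685.40 = $3,762.57.
Total = $0.00 + $64,974.80 + $3,762.57 = $68,737.37.

$68,737.37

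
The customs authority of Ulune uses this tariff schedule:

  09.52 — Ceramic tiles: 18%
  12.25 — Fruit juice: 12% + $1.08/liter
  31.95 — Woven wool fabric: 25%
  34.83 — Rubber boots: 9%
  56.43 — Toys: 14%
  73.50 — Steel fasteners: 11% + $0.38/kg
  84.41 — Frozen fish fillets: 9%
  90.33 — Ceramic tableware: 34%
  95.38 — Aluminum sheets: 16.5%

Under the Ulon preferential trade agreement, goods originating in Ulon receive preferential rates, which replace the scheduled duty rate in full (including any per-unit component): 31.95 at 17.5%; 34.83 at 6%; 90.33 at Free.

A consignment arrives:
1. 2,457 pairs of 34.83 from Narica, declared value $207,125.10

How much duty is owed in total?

Line 1 (34.83, Narica, 2,457 pairs, $207,125.10):
Base rate for 34.83 is 9%.
34.83 has an FTA preferential rate, but origin Narica is not Ulon; base rate stands.
Duty = $207,125.10 × 9% = $18,641.26.

$18,641.26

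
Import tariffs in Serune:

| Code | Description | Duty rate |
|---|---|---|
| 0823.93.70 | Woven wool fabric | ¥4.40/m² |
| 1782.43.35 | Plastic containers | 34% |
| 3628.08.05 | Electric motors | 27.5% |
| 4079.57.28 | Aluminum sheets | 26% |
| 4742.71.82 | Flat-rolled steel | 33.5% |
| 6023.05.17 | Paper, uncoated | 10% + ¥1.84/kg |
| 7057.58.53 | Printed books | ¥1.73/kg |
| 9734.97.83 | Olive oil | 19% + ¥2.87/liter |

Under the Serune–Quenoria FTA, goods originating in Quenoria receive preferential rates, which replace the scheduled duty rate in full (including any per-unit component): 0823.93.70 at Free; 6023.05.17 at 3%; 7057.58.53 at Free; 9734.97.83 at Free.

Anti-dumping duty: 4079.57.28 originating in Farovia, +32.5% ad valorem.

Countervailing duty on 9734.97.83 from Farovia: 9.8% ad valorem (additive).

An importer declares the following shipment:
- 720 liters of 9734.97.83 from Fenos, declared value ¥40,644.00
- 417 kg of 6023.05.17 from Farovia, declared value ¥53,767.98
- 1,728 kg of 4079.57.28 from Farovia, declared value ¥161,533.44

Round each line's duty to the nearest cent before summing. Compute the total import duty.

Line 1 (9734.97.83, Fenos, 720 liters, ¥40,644.00):
Base rate for 9734.97.83 is 19% + ¥2.87/liter.
9734.97.83 has an FTA preferential rate, but origin Fenos is not Quenoria; base rate stands.
The additional-duty order on 9734.97.83 targets Farovia, not Fenos; it does not apply.
Duty = ¥40,644.00 × 19% + 720 × ¥2.87 = ¥9,788.76.
Line 2 (6023.05.17, Farovia, 417 kg, ¥53,767.98):
Base rate for 6023.05.17 is 10% + ¥1.84/kg.
6023.05.17 has an FTA preferential rate, but origin Farovia is not Quenoria; base rate stands.
Duty = ¥53,767.98 × 10% + 417 × ¥1.84 = ¥6,144.08.
Line 3 (4079.57.28, Farovia, 1,728 kg, ¥161,533.44):
Base rate for 4079.57.28 is 26%.
Additional duty on 4079.57.28 from Farovia: +32.5%. Applied ad valorem rate: 26% + 32.5% = 58.5%.
Duty = ¥161,533.44 × 58.5% = ¥94,497.06.
Total = ¥9,788.76 + ¥6,144.08 + ¥94,497.06 = ¥110,429.90.

¥110,429.90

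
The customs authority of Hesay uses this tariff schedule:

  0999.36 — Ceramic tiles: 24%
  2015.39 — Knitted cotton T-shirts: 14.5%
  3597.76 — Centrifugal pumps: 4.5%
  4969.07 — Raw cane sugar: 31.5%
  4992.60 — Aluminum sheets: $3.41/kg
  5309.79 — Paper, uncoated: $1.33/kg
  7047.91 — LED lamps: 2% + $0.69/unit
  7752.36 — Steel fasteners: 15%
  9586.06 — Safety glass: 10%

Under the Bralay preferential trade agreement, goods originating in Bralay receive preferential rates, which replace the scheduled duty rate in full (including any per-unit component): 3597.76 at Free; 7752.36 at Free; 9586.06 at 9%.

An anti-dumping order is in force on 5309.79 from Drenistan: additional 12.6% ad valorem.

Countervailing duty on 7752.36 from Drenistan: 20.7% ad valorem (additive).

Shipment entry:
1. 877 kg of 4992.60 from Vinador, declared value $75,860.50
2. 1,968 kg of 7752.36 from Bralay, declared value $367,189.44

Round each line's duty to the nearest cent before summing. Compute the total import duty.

Line 1 (4992.60, Vinador, 877 kg, $75,860.50):
Base rate for 4992.60 is $3.41/kg.
Duty = 877 × $3.41 = $2,990.57.
Line 2 (7752.36, Bralay, 1,968 kg, $367,189.44):
Base rate for 7752.36 is 15%.
Origin Bralay qualifies under the Hesay–Bralay agreement and 7752.36 is covered: preferential rate Free applies instead.
The additional-duty order on 7752.36 targets Drenistan, not Bralay; it does not apply.
Duty = $367,189.44 × 0% = $0.00.
Total = $2,990.57 + $0.00 = $2,990.57.

$2,990.57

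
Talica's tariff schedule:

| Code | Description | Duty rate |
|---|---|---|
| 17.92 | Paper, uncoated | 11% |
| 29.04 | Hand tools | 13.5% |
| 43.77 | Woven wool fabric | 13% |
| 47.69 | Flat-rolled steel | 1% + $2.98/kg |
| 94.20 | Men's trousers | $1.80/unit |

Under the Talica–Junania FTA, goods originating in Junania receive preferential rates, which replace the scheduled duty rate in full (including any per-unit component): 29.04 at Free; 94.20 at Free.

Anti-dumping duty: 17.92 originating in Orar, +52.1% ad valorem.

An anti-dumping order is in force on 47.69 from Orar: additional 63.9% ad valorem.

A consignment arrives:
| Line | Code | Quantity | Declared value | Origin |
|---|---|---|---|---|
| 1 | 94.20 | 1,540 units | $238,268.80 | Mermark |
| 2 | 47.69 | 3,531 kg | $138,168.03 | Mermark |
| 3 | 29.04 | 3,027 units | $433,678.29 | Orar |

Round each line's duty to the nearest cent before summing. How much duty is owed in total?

Line 1 (94.20, Mermark, 1,540 units, $238,268.80):
Base rate for 94.20 is $1.80/unit.
94.20 has an FTA preferential rate, but origin Mermark is not Junania; base rate stands.
Duty = 1,540 × $1.80 = $2,772.00.
Line 2 (47.69, Mermark, 3,531 kg, $138,168.03):
Base rate for 47.69 is 1% + $2.98/kg.
The additional-duty order on 47.69 targets Orar, not Mermark; it does not apply.
Duty = $138,168.03 × 1% + 3,531 × $2.98 = $11,904.06.
Line 3 (29.04, Orar, 3,027 units, $433,678.29):
Base rate for 29.04 is 13.5%.
29.04 has an FTA preferential rate, but origin Orar is not Junania; base rate stands.
Duty = $433,678.29 × 13.5% = $58,546.57.
Total = $2,772.00 + $11,904.06 + $58,546.57 = $73,222.63.

$73,222.63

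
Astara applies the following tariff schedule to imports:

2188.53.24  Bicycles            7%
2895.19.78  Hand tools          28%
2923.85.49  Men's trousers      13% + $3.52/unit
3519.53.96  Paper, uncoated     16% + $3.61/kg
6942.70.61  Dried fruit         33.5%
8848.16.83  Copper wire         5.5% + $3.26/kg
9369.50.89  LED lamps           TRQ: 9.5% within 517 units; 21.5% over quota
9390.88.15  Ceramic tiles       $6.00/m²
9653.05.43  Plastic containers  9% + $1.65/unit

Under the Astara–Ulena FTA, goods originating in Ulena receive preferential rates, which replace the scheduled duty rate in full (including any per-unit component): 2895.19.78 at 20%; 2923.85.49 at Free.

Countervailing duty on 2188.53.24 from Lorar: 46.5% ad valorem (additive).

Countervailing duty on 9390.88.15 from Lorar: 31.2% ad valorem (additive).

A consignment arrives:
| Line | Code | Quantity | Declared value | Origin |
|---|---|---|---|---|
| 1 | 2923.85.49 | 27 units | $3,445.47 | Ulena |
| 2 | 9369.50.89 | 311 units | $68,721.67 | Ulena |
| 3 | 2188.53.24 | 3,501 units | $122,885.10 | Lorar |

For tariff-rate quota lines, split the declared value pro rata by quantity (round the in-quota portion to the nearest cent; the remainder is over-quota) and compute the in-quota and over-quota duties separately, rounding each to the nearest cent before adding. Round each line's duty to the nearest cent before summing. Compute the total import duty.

Line 1 (2923.85.49, Ulena, 27 units, $3,445.47):
Base rate for 2923.85.49 is 13% + $3.52/unit.
Origin Ulena qualifies under the Astara–Ulena agreement and 2923.85.49 is covered: preferential rate Free applies instead.
Duty = $3,445.47 × 0% = $0.00.
Line 2 (9369.50.89, Ulena, 311 units, $68,721.67):
Code 9369.50.89 is under a tariff-rate quota (threshold 517 units). Quantity 311 units is within the quota, so the in-quota rate 9.5% applies to the full value.
Duty = $68,721.67 × 9.5% = $6,528.56.
Line 3 (2188.53.24, Lorar, 3,501 units, $122,885.10):
Base rate for 2188.53.24 is 7%.
Additional duty on 2188.53.24 from Lorar: +46.5%. Applied ad valorem rate: 7% + 46.5% = 53.5%.
Duty = $122,885.10 × 53.5% = $65,743.53.
Total = $0.00 + $6,528.56 + $65,743.53 = $72,272.09.

$72,272.09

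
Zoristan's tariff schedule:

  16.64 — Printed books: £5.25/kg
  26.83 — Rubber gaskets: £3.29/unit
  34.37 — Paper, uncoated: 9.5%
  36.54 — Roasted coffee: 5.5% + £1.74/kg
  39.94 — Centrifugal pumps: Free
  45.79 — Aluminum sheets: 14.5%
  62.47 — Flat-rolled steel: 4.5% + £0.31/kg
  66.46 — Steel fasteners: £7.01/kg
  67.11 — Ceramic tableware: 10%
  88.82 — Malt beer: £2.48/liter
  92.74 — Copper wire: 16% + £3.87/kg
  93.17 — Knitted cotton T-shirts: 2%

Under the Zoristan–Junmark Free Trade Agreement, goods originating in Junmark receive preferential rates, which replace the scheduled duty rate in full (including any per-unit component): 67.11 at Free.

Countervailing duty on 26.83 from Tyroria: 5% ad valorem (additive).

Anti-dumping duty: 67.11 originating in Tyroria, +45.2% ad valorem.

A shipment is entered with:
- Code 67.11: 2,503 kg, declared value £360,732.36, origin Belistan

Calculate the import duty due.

Line 1 (67.11, Belistan, 2,503 kg, £360,732.36):
Base rate for 67.11 is 10%.
67.11 has an FTA preferential rate, but origin Belistan is not Junmark; base rate stands.
The additional-duty order on 67.11 targets Tyroria, not Belistan; it does not apply.
Duty = £360,732.36 × 10% = £36,073.24.

£36,073.24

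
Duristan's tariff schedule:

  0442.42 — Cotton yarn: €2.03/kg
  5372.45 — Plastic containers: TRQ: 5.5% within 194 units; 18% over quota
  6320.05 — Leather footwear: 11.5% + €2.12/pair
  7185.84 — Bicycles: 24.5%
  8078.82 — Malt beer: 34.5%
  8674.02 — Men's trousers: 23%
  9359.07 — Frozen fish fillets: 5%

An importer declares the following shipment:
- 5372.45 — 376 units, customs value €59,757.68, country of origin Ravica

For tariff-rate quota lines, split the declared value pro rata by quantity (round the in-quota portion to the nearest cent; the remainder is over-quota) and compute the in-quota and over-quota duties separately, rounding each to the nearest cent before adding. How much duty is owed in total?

Line 1 (5372.45, Ravica, 376 units, €59,757.68):
Code 5372.45 is under a tariff-rate quota (threshold 194 units). In-quota: 194 units at 5.5%; over-quota: 182 units at 18%.
Pro-rata value split: in-quota = €59,757.68 × 194/376 = €30,832.42; over-quota = €59,757.68 − €30,832.42 = €28,925.26.
In-quota duty = €30,832.42 × 5.5% = €1,695.78. Over-quota duty = €28,925.26 × 18% = €5,206.55.
Line duty = €1,695.78 + €5,206.55 = €6,902.33.

€6,902.33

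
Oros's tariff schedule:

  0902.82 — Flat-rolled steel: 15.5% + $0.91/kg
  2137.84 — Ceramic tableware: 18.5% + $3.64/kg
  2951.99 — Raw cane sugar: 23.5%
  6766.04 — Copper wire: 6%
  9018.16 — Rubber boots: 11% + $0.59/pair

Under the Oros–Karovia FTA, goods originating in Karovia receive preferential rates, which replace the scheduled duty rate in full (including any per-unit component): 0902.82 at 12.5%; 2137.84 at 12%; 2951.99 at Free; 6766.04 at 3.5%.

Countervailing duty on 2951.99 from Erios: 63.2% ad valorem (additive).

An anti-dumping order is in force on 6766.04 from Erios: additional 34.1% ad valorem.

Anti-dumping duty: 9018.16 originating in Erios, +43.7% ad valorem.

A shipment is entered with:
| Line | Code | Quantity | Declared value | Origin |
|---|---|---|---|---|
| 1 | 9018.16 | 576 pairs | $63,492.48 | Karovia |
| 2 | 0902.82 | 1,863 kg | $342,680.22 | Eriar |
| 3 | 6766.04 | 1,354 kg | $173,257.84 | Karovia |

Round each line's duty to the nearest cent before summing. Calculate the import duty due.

Line 1 (9018.16, Karovia, 576 pairs, $63,492.48):
Base rate for 9018.16 is 11% + $0.59/pair.
Origin Karovia is the FTA partner but 9018.16 is not on the preference list; base rate stands.
The additional-duty order on 9018.16 targets Erios, not Karovia; it does not apply.
Duty = $63,492.48 × 11% + 576 × $0.59 = $7,324.01.
Line 2 (0902.82, Eriar, 1,863 kg, $342,680.22):
Base rate for 0902.82 is 15.5% + $0.91/kg.
0902.82 has an FTA preferential rate, but origin Eriar is not Karovia; base rate stands.
Duty = $342,680.22 × 15.5% + 1,863 × $0.91 = $54,810.76.
Line 3 (6766.04, Karovia, 1,354 kg, $173,257.84):
Base rate for 6766.04 is 6%.
Origin Karovia qualifies under the Oros–Karovia agreement and 6766.04 is covered: preferential rate 3.5% applies instead.
The additional-duty order on 6766.04 targets Erios, not Karovia; it does not apply.
Duty = $173,257.84 × 3.5% = $6,064.02.
Total = $7,324.01 + $54,810.76 + $6,064.02 = $68,198.79.

$68,198.79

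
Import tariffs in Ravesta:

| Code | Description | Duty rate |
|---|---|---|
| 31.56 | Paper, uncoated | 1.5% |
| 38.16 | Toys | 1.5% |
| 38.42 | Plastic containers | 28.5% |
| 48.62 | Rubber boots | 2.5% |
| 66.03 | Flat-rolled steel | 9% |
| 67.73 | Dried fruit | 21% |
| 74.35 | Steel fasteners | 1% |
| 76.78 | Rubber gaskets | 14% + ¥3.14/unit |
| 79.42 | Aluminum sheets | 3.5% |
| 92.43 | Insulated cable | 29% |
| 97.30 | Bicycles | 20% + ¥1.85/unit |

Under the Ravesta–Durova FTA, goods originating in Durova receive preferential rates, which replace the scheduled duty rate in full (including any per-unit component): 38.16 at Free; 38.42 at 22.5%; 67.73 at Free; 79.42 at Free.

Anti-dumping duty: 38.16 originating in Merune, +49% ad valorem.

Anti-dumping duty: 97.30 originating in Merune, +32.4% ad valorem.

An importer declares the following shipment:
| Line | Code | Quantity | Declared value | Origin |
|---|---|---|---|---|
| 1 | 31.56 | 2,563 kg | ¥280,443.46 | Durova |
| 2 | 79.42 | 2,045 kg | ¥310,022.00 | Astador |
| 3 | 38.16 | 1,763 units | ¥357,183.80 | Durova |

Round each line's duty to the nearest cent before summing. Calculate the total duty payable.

Line 1 (31.56, Durova, 2,563 kg, ¥280,443.46):
Base rate for 31.56 is 1.5%.
Origin Durova is the FTA partner but 31.56 is not on the preference list; base rate stands.
Duty = ¥280,443.46 × 1.5% = ¥4,206.65.
Line 2 (79.42, Astador, 2,045 kg, ¥310,022.00):
Base rate for 79.42 is 3.5%.
79.42 has an FTA preferential rate, but origin Astador is not Durova; base rate stands.
Duty = ¥310,022.00 × 3.5% = ¥10,850.77.
Line 3 (38.16, Durova, 1,763 units, ¥357,183.80):
Base rate for 38.16 is 1.5%.
Origin Durova qualifies under the Ravesta–Durova agreement and 38.16 is covered: preferential rate Free applies instead.
The additional-duty order on 38.16 targets Merune, not Durova; it does not apply.
Duty = ¥357,183.80 × 0% = ¥0.00.
Total = ¥4,206.65 + ¥10,850.77 + ¥0.00 = ¥15,057.42.

¥15,057.42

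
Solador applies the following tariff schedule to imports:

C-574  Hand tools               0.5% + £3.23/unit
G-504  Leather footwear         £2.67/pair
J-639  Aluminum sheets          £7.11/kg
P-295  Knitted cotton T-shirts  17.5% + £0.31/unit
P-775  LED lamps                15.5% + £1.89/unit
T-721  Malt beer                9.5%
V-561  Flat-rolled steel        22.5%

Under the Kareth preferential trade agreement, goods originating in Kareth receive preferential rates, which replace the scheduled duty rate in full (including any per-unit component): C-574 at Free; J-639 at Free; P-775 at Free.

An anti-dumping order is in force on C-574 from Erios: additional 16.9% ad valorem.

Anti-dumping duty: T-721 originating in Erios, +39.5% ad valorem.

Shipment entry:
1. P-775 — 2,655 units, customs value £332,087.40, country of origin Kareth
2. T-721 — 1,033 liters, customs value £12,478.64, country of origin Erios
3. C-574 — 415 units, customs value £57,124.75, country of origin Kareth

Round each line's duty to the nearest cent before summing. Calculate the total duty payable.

Line 1 (P-775, Kareth, 2,655 units, £332,087.40):
Base rate for P-775 is 15.5% + £1.89/unit.
Origin Kareth qualifies under the Solador–Kareth agreement and P-775 is covered: preferential rate Free applies instead.
Duty = £332,087.40 × 0% = £0.00.
Line 2 (T-721, Erios, 1,033 liters, £12,478.64):
Base rate for T-721 is 9.5%.
Additional duty on T-721 from Erios: +39.5%. Applied ad valorem rate: 9.5% + 39.5% = 49%.
Duty = £12,478.64 × 49% = £6,114.53.
Line 3 (C-574, Kareth, 415 units, £57,124.75):
Base rate for C-574 is 0.5% + £3.23/unit.
Origin Kareth qualifies under the Solador–Kareth agreement and C-574 is covered: preferential rate Free applies instead.
The additional-duty order on C-574 targets Erios, not Kareth; it does not apply.
Duty = £57,124.75 × 0% = £0.00.
Total = £0.00 + £6,114.53 + £0.00 = £6,114.53.

£6,114.53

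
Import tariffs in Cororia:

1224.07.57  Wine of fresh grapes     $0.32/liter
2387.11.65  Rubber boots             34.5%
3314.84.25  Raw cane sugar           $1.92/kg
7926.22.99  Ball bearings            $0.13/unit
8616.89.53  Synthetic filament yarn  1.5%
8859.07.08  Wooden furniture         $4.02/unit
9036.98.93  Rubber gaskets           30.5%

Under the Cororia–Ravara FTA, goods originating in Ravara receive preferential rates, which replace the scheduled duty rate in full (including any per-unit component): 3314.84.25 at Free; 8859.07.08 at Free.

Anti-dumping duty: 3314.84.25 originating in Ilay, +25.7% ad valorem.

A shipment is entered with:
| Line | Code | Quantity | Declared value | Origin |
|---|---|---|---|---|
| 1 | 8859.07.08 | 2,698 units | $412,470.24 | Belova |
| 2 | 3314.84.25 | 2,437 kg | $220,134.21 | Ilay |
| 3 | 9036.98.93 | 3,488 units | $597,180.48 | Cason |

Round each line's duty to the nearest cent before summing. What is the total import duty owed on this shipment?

Line 1 (8859.07.08, Belova, 2,698 units, $412,470.24):
Base rate for 8859.07.08 is $4.02/unit.
8859.07.08 has an FTA preferential rate, but origin Belova is not Ravara; base rate stands.
Duty = 2,698 × $4.02 = $10,845.96.
Line 2 (3314.84.25, Ilay, 2,437 kg, $220,134.21):
Base rate for 3314.84.25 is $1.92/kg.
3314.84.25 has an FTA preferential rate, but origin Ilay is not Ravara; base rate stands.
Additional duty on 3314.84.25 from Ilay: +25.7% ad valorem. Applied ad valorem rate = 25.7%.
Duty = $220,134.21 × 25.7% + 2,437 × $1.92 = $61,253.53.
Line 3 (9036.98.93, Cason, 3,488 units, $597,180.48):
Base rate for 9036.98.93 is 30.5%.
Duty = $597,180.48 × 30.5% = $182,140.05.
Total = $10,845.96 + $61,253.53 + $182,140.05 = $254,239.54.

$254,239.54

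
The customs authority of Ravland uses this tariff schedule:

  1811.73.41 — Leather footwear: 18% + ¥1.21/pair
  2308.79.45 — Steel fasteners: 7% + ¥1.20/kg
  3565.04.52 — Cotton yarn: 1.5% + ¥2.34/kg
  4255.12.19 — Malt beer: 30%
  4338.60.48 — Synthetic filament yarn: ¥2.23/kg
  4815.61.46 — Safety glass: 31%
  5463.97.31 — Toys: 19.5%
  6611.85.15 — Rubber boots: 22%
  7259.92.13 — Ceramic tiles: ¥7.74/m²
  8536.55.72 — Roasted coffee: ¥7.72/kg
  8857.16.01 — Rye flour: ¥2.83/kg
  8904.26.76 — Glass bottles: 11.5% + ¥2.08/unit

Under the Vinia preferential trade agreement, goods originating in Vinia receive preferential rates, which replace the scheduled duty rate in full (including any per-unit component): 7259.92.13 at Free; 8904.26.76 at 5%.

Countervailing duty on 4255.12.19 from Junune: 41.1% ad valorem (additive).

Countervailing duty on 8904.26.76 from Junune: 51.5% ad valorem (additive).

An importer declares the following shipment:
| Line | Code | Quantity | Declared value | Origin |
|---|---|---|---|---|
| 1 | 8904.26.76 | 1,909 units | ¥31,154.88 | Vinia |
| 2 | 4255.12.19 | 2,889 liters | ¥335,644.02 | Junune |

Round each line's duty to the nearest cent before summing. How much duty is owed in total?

¥240,200.64

Line 1 (8904.26.76, Vinia, 1,909 units, ¥31,154.88):
Base rate for 8904.26.76 is 11.5% + ¥2.08/unit.
Origin Vinia qualifies under the Ravland–Vinia agreement and 8904.26.76 is covered: preferential rate 5% applies instead.
The additional-duty order on 8904.26.76 targets Junune, not Vinia; it does not apply.
Duty = ¥31,154.88 × 5% = ¥1,557.74.
Line 2 (4255.12.19, Junune, 2,889 liters, ¥335,644.02):
Base rate for 4255.12.19 is 30%.
Additional duty on 4255.12.19 from Junune: +41.1%. Applied ad valorem rate: 30% + 41.1% = 71.1%.
Duty = ¥335,644.02 × 71.1% = ¥238,642.90.
Total = ¥1,557.74 + ¥238,642.90 = ¥240,200.64.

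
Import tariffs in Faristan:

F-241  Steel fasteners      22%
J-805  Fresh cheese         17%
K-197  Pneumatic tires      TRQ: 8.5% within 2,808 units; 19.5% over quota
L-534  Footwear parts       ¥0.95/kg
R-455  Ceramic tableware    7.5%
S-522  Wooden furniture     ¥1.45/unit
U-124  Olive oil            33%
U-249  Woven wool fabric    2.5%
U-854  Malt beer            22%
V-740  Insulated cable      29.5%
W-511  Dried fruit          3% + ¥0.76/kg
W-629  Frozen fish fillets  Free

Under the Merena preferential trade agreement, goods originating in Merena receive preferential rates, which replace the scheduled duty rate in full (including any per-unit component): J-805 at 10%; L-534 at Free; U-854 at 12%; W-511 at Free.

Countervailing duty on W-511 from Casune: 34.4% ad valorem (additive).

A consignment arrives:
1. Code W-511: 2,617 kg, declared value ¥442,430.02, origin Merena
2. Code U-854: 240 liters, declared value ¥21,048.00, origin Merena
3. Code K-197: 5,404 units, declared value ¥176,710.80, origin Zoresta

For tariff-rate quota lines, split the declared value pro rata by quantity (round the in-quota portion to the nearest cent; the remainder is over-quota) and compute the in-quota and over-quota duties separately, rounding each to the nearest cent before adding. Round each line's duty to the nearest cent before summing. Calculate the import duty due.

¥26,883.99

Line 1 (W-511, Merena, 2,617 kg, ¥442,430.02):
Base rate for W-511 is 3% + ¥0.76/kg.
Origin Merena qualifies under the Faristan–Merena agreement and W-511 is covered: preferential rate Free applies instead.
The additional-duty order on W-511 targets Casune, not Merena; it does not apply.
Duty = ¥442,430.02 × 0% = ¥0.00.
Line 2 (U-854, Merena, 240 liters, ¥21,048.00):
Base rate for U-854 is 22%.
Origin Merena qualifies under the Faristan–Merena agreement and U-854 is covered: preferential rate 12% applies instead.
Duty = ¥21,048.00 × 12% = ¥2,525.76.
Line 3 (K-197, Zoresta, 5,404 units, ¥176,710.80):
Code K-197 is under a tariff-rate quota (threshold 2,808 units). In-quota: 2,808 units at 8.5%; over-quota: 2,596 units at 19.5%.
Pro-rata value split: in-quota = ¥176,710.80 × 2,808/5,404 = ¥91,821.60; over-quota = ¥176,710.80 − ¥91,821.60 = ¥84,889.20.
In-quota duty = ¥91,821.60 × 8.5% = ¥7,804.84. Over-quota duty = ¥84,889.20 × 19.5% = ¥16,553.39.
Line duty = ¥7,804.84 + ¥16,553.39 = ¥24,358.23.
Total = ¥0.00 + ¥2,525.76 + ¥24,358.23 = ¥26,883.99.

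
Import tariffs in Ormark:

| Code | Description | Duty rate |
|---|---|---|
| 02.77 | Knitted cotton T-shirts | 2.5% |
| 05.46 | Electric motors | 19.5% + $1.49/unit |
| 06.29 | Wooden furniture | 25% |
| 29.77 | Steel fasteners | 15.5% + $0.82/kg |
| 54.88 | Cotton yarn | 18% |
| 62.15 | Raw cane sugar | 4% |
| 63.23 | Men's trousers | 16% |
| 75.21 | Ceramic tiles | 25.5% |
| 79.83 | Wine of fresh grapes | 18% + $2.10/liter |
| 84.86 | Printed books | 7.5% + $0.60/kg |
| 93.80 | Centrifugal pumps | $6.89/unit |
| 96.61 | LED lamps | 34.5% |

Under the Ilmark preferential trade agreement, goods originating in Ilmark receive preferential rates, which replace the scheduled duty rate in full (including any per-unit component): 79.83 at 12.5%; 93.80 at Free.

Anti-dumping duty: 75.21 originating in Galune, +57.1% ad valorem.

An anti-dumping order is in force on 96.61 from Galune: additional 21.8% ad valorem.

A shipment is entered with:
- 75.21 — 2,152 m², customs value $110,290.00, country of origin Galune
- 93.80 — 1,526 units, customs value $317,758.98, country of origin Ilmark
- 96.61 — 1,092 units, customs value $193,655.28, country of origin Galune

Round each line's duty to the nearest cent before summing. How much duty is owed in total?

$200,127.46

Line 1 (75.21, Galune, 2,152 m², $110,290.00):
Base rate for 75.21 is 25.5%.
Additional duty on 75.21 from Galune: +57.1%. Applied ad valorem rate: 25.5% + 57.1% = 82.6%.
Duty = $110,290.00 × 82.6% = $91,099.54.
Line 2 (93.80, Ilmark, 1,526 units, $317,758.98):
Base rate for 93.80 is $6.89/unit.
Origin Ilmark qualifies under the Ormark–Ilmark agreement and 93.80 is covered: preferential rate Free applies instead.
Duty = $317,758.98 × 0% = $0.00.
Line 3 (96.61, Galune, 1,092 units, $193,655.28):
Base rate for 96.61 is 34.5%.
Additional duty on 96.61 from Galune: +21.8%. Applied ad valorem rate: 34.5% + 21.8% = 56.3%.
Duty = $193,655.28 × 56.3% = $109,027.92.
Total = $91,099.54 + $0.00 + $109,027.92 = $200,127.46.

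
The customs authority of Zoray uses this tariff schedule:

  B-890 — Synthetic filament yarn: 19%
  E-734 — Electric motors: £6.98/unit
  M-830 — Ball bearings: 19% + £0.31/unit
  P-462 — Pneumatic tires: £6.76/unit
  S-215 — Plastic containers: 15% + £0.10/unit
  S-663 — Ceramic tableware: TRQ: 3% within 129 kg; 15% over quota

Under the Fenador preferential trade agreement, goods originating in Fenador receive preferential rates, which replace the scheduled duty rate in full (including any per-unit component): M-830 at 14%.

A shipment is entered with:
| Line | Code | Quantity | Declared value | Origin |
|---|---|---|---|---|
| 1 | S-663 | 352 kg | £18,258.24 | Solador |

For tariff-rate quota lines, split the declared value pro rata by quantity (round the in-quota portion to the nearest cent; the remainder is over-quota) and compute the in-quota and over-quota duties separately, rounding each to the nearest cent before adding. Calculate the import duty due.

£1,935.79

Line 1 (S-663, Solador, 352 kg, £18,258.24):
Code S-663 is under a tariff-rate quota (threshold 129 kg). In-quota: 129 kg at 3%; over-quota: 223 kg at 15%.
Pro-rata value split: in-quota = £18,258.24 × 129/352 = £6,691.23; over-quota = £18,258.24 − £6,691.23 = £11,567.01.
In-quota duty = £6,691.23 × 3% = £200.74. Over-quota duty = £11,567.01 × 15% = £1,735.05.
Line duty = £200.74 + £1,735.05 = £1,935.79.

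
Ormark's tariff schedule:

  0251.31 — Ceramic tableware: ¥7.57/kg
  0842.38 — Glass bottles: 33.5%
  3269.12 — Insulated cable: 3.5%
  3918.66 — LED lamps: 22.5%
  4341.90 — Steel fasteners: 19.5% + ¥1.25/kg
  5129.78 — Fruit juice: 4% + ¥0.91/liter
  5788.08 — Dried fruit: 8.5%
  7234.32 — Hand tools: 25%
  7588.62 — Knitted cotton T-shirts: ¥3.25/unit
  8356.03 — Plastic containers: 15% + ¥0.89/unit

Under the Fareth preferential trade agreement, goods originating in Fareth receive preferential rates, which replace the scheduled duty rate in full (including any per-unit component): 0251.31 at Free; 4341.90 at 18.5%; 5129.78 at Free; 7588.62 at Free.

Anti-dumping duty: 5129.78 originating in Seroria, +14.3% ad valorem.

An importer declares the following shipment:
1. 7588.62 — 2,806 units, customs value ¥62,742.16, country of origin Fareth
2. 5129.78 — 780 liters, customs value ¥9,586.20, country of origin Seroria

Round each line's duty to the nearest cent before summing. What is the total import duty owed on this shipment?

Line 1 (7588.62, Fareth, 2,806 units, ¥62,742.16):
Base rate for 7588.62 is ¥3.25/unit.
Origin Fareth qualifies under the Ormark–Fareth agreement and 7588.62 is covered: preferential rate Free applies instead.
Duty = ¥62,742.16 × 0% = ¥0.00.
Line 2 (5129.78, Seroria, 780 liters, ¥9,586.20):
Base rate for 5129.78 is 4% + ¥0.91/liter.
5129.78 has an FTA preferential rate, but origin Seroria is not Fareth; base rate stands.
Additional duty on 5129.78 from Seroria: +14.3%. Applied ad valorem rate: 4% + 14.3% = 18.3%.
Duty = ¥9,586.20 × 18.3% + 780 × ¥0.91 = ¥2,464.07.
Total = ¥0.00 + ¥2,464.07 = ¥2,464.07.

¥2,464.07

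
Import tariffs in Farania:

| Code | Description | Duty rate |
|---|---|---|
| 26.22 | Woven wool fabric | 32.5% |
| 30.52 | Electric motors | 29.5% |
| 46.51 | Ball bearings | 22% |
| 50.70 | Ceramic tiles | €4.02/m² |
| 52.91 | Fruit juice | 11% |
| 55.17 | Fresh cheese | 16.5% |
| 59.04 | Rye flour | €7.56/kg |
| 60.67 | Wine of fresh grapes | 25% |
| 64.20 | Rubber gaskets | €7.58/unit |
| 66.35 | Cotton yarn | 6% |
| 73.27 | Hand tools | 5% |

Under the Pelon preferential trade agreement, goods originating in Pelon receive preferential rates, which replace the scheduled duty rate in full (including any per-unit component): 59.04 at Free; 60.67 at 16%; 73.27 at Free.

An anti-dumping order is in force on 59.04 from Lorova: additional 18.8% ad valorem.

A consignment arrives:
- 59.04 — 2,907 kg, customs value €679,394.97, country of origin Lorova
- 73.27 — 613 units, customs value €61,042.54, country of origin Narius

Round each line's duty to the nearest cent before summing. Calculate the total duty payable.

Line 1 (59.04, Lorova, 2,907 kg, €679,394.97):
Base rate for 59.04 is €7.56/kg.
59.04 has an FTA preferential rate, but origin Lorova is not Pelon; base rate stands.
Additional duty on 59.04 from Lorova: +18.8% ad valorem. Applied ad valorem rate = 18.8%.
Duty = €679,394.97 × 18.8% + 2,907 × €7.56 = €149,703.17.
Line 2 (73.27, Narius, 613 units, €61,042.54):
Base rate for 73.27 is 5%.
73.27 has an FTA preferential rate, but origin Narius is not Pelon; base rate stands.
Duty = €61,042.54 × 5% = €3,052.13.
Total = €149,703.17 + €3,052.13 = €152,755.30.

€152,755.30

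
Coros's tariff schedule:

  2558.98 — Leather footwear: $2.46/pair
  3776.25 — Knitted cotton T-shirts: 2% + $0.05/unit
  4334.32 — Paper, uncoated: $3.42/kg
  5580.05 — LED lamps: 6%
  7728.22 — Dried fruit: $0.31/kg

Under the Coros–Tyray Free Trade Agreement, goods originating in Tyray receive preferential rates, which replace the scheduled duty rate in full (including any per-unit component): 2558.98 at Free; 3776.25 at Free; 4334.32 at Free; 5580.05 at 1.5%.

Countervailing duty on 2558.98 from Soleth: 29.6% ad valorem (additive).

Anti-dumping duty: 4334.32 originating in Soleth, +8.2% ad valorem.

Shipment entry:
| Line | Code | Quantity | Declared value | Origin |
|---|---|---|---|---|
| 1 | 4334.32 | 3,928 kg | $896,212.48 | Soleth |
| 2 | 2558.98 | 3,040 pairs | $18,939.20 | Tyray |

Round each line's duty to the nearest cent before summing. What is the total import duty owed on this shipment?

$86,923.18

Line 1 (4334.32, Soleth, 3,928 kg, $896,212.48):
Base rate for 4334.32 is $3.42/kg.
4334.32 has an FTA preferential rate, but origin Soleth is not Tyray; base rate stands.
Additional duty on 4334.32 from Soleth: +8.2% ad valorem. Applied ad valorem rate = 8.2%.
Duty = $896,212.48 × 8.2% + 3,928 × $3.42 = $86,923.18.
Line 2 (2558.98, Tyray, 3,040 pairs, $18,939.20):
Base rate for 2558.98 is $2.46/pair.
Origin Tyray qualifies under the Coros–Tyray agreement and 2558.98 is covered: preferential rate Free applies instead.
The additional-duty order on 2558.98 targets Soleth, not Tyray; it does not apply.
Duty = $18,939.20 × 0% = $0.00.
Total = $86,923.18 + $0.00 = $86,923.18.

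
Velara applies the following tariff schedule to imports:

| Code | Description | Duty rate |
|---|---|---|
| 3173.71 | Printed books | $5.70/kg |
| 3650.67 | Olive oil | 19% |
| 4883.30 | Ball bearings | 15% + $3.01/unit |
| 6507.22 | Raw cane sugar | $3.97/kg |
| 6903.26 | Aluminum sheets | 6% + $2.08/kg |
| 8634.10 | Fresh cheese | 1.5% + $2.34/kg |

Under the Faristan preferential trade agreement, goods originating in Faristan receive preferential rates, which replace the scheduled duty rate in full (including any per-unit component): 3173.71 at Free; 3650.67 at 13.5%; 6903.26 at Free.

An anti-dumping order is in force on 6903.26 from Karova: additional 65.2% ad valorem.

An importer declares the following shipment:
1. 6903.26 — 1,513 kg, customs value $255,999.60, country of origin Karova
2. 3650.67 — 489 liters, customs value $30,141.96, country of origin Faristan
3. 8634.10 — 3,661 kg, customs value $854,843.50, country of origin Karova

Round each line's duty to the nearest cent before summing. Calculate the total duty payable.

Line 1 (6903.26, Karova, 1,513 kg, $255,999.60):
Base rate for 6903.26 is 6% + $2.08/kg.
6903.26 has an FTA preferential rate, but origin Karova is not Faristan; base rate stands.
Additional duty on 6903.26 from Karova: +65.2%. Applied ad valorem rate: 6% + 65.2% = 71.2%.
Duty = $255,999.60 × 71.2% + 1,513 × $2.08 = $185,418.76.
Line 2 (3650.67, Faristan, 489 liters, $30,141.96):
Base rate for 3650.67 is 19%.
Origin Faristan qualifies under the Velara–Faristan agreement and 3650.67 is covered: preferential rate 13.5% applies instead.
Duty = $30,141.96 × 13.5% = $4,069.16.
Line 3 (8634.10, Karova, 3,661 kg, $854,843.50):
Base rate for 8634.10 is 1.5% + $2.34/kg.
Duty = $854,843.50 × 1.5% + 3,661 × $2.34 = $21,389.39.
Total = $185,418.76 + $4,069.16 + $21,389.39 = $210,877.31.

$210,877.31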